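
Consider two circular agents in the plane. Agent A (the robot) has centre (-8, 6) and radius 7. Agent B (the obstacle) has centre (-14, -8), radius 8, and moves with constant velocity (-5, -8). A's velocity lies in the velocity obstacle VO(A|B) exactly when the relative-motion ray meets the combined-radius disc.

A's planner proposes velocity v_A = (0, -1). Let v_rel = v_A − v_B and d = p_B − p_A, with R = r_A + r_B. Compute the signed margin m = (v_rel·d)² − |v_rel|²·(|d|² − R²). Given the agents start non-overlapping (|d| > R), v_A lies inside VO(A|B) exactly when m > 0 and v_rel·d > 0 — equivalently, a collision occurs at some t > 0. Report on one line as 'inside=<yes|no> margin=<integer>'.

d = (-6, -14),  |d|² = 232;  R = 7+8 = 15,  c = 232−15² = 7
v_rel = (5, 7),  |v_rel|² = 74;  v_rel·d = (5)·(-6) + (7)·(-14) = -128
74·t² + 256·t + 7 = 0  ⇒  m = (-128)² − 74·7 = 15866
m = 15866 > 0,  v_rel·d = -128 < 0  ⇒  outside

inside=no margin=15866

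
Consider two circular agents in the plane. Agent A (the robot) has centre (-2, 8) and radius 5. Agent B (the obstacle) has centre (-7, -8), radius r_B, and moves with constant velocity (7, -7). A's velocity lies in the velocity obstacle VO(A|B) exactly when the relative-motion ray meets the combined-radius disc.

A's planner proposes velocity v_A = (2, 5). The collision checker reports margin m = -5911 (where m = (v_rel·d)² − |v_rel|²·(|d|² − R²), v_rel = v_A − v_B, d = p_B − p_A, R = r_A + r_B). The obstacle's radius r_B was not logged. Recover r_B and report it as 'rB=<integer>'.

m = -5911
d = (-5, -16);  v_rel = (-5, 12),  |v_rel|² = 169
v_rel×d = (-5)·(-16) − (12)·(-5) = 140
since m = R²·169 − 140²:  R² = (19600 + -5911) / 169 = 81
R = √81 = 9  ⇒  r_B = 9 − 5 = 4

rB=4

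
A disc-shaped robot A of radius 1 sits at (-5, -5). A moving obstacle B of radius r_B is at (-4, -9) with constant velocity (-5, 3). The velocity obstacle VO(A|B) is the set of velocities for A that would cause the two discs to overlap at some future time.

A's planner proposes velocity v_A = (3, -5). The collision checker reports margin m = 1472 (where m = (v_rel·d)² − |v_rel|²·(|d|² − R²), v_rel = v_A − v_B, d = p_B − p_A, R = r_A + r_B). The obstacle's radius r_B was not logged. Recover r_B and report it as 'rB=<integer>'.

m = 1472
d = (1, -4);  v_rel = (8, -8),  |v_rel|² = 128
v_rel×d = (8)·(-4) − (-8)·(1) = -24
since m = R²·128 − (-24)²:  R² = (576 + 1472) / 128 = 16
R = √16 = 4  ⇒  r_B = 4 − 1 = 3

rB=3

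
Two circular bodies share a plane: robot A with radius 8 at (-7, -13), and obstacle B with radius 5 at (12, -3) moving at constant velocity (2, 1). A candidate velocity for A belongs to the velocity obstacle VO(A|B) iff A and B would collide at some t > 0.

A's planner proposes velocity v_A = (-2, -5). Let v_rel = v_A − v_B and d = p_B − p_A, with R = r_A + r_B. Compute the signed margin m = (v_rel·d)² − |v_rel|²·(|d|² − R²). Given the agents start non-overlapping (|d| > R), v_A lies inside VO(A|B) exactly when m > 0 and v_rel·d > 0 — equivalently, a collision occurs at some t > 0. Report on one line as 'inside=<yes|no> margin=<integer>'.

d = (19, 10),  |d|² = 461;  R = 8+5 = 13,  c = 461−13² = 292
v_rel = (-4, -6),  |v_rel|² = 52;  v_rel·d = (-4)·(19) + (-6)·(10) = -136
52·t² + 272·t + 292 = 0  ⇒  m = (-136)² − 52·292 = 3312
m = 3312 > 0,  v_rel·d = -136 < 0  ⇒  outside

inside=no margin=3312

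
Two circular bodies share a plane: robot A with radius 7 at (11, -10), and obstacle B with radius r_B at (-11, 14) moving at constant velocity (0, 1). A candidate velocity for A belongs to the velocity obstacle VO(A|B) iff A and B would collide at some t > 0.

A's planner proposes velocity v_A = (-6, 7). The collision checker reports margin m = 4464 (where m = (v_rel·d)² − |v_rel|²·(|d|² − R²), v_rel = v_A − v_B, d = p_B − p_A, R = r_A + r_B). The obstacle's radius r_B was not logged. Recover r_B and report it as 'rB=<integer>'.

m = 4464
d = (-22, 24);  v_rel = (-6, 6),  |v_rel|² = 72
v_rel×d = (-6)·(24) − (6)·(-22) = -12
since m = R²·72 − (-12)²:  R² = (144 + 4464) / 72 = 64
R = √64 = 8  ⇒  r_B = 8 − 7 = 1

rB=1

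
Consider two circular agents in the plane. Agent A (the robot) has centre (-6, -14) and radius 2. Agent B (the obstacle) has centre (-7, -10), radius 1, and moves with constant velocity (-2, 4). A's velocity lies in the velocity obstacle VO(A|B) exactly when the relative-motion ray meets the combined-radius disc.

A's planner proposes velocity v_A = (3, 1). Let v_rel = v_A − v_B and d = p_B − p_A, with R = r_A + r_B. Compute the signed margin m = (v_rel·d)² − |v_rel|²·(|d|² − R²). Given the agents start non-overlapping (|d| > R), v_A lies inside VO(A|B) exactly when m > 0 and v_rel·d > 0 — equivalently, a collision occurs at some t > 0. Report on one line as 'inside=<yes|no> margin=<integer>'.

d = (-1, 4),  |d|² = 17;  R = 2+1 = 3,  c = 17−3² = 8
v_rel = (5, -3),  |v_rel|² = 34;  v_rel·d = (5)·(-1) + (-3)·(4) = -17
34·t² + 34·t + 8 = 0  ⇒  m = (-17)² − 34·8 = 17
m = 17 > 0,  v_rel·d = -17 < 0  ⇒  outside

inside=no margin=17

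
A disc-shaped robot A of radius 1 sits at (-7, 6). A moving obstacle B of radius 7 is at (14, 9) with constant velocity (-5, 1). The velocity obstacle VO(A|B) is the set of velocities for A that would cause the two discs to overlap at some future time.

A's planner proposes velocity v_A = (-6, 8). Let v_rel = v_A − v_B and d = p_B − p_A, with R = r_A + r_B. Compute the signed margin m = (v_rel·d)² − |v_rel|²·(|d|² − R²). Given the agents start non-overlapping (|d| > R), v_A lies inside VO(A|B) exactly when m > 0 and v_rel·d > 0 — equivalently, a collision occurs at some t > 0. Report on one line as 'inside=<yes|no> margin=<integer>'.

d = (21, 3),  |d|² = 450;  R = 1+7 = 8,  c = 450−8² = 386
v_rel = (-1, 7),  |v_rel|² = 50;  v_rel·d = (-1)·(21) + (7)·(3) = 0
50·t² − 0·t + 386 = 0  ⇒  m = 0² − 50·386 = -19300
m = -19300 < 0,  v_rel·d = 0 = 0  ⇒  outside

inside=no margin=-19300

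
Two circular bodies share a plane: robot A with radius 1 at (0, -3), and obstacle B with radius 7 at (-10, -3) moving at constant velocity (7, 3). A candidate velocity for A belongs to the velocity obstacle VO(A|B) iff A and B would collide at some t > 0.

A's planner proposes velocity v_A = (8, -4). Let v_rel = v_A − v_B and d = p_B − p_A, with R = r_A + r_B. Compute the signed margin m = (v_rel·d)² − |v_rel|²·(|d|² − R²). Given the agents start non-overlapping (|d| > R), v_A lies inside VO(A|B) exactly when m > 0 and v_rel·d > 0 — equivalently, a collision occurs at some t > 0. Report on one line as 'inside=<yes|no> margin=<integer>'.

d = (-10, 0),  |d|² = 100;  R = 1+7 = 8,  c = 100−8² = 36
v_rel = (1, -7),  |v_rel|² = 50;  v_rel·d = (1)·(-10) + (-7)·(0) = -10
50·t² + 20·t + 36 = 0  ⇒  m = (-10)² − 50·36 = -1700
m = -1700 < 0,  v_rel·d = -10 < 0  ⇒  outside

inside=no margin=-1700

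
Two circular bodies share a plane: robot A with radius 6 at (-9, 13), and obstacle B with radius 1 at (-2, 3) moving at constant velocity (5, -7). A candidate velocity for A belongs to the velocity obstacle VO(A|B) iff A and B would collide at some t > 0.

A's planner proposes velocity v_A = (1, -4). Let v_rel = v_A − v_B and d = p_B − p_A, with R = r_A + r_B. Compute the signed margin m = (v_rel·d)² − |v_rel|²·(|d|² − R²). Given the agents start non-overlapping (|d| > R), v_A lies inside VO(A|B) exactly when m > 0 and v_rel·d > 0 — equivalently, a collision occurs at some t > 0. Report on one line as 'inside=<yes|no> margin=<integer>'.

d = (7, -10),  |d|² = 149;  R = 6+1 = 7,  c = 149−7² = 100
v_rel = (-4, 3),  |v_rel|² = 25;  v_rel·d = (-4)·(7) + (3)·(-10) = -58
25·t² + 116·t + 100 = 0  ⇒  m = (-58)² − 25·100 = 864
m = 864 > 0,  v_rel·d = -58 < 0  ⇒  outside

inside=no margin=864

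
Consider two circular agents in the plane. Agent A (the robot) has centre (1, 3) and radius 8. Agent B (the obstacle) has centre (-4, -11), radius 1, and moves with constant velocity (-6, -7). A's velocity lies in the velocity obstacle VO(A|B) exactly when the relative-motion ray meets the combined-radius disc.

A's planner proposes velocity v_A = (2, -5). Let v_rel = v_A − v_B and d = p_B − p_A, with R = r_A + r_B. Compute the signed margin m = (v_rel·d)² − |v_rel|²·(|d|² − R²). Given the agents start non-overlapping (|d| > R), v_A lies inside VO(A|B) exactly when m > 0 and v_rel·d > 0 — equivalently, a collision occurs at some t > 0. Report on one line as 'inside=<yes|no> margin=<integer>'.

d = (-5, -14),  |d|² = 221;  R = 8+1 = 9,  c = 221−9² = 140
v_rel = (8, 2),  |v_rel|² = 68;  v_rel·d = (8)·(-5) + (2)·(-14) = -68
68·t² + 136·t + 140 = 0  ⇒  m = (-68)² − 68·140 = -4896
m = -4896 < 0,  v_rel·d = -68 < 0  ⇒  outside

inside=no margin=-4896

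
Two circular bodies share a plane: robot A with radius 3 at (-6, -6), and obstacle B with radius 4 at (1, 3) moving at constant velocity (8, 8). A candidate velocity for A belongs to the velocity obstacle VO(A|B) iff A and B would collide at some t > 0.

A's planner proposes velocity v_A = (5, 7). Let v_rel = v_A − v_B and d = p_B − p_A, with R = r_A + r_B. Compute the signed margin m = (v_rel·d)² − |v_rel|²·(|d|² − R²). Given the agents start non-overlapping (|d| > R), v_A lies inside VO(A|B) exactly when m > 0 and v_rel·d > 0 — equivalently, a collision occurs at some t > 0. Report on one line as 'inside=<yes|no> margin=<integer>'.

d = (7, 9),  |d|² = 130;  R = 3+4 = 7,  c = 130−7² = 81
v_rel = (-3, -1),  |v_rel|² = 10;  v_rel·d = (-3)·(7) + (-1)·(9) = -30
10·t² + 60·t + 81 = 0  ⇒  m = (-30)² − 10·81 = 90
m = 90 > 0,  v_rel·d = -30 < 0  ⇒  outside

inside=no margin=90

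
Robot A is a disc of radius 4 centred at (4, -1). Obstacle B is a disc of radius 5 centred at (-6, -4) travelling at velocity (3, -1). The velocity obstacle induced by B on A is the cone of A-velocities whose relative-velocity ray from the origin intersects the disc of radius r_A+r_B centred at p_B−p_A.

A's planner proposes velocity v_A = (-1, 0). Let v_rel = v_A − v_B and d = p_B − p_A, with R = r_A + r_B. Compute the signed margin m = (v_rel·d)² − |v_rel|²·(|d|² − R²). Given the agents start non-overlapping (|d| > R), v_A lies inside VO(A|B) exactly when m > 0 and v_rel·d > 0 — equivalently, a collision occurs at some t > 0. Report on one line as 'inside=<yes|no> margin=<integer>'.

d = (-10, -3),  |d|² = 109;  R = 4+5 = 9,  c = 109−9² = 28
v_rel = (-4, 1),  |v_rel|² = 17;  v_rel·d = (-4)·(-10) + (1)·(-3) = 37
17·t² − 74·t + 28 = 0  ⇒  m = 37² − 17·28 = 893
m = 893 > 0,  v_rel·d = 37 > 0  ⇒  inside

inside=yes margin=893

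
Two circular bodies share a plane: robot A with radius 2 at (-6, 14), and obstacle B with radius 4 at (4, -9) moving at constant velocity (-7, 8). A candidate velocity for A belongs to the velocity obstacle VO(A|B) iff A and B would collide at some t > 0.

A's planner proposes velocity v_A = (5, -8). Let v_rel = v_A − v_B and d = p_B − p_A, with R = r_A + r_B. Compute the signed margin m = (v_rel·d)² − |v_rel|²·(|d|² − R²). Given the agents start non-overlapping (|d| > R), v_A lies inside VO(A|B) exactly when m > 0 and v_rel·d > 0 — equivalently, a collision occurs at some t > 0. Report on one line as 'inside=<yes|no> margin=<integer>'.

d = (10, -23),  |d|² = 629;  R = 2+4 = 6,  c = 629−6² = 593
v_rel = (12, -16),  |v_rel|² = 400;  v_rel·d = (12)·(10) + (-16)·(-23) = 488
400·t² − 976·t + 593 = 0  ⇒  m = 488² − 400·593 = 944
m = 944 > 0,  v_rel·d = 488 > 0  ⇒  inside

inside=yes margin=944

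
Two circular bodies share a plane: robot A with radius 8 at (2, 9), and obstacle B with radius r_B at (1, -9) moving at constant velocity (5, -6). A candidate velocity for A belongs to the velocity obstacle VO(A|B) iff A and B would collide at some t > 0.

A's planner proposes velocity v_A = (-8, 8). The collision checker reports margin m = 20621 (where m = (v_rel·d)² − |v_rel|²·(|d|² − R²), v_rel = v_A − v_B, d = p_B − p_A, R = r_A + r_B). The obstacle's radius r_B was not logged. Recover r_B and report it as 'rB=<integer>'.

m = 20621
d = (-1, -18);  v_rel = (-13, 14),  |v_rel|² = 365
v_rel×d = (-13)·(-18) − (14)·(-1) = 248
since m = R²·365 − 248²:  R² = (61504 + 20621) / 365 = 225
R = √225 = 15  ⇒  r_B = 15 − 8 = 7

rB=7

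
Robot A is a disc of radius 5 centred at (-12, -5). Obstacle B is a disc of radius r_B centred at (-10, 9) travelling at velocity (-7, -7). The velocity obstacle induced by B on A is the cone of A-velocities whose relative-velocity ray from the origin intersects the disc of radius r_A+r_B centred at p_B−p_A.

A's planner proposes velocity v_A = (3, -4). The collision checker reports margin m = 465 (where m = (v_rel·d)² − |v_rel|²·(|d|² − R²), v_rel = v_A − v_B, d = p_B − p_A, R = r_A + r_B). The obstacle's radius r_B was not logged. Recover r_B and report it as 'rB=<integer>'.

m = 465
d = (2, 14);  v_rel = (10, 3),  |v_rel|² = 109
v_rel×d = (10)·(14) − (3)·(2) = 134
since m = R²·109 − 134²:  R² = (17956 + 465) / 109 = 169
R = √169 = 13  ⇒  r_B = 13 − 5 = 8

rB=8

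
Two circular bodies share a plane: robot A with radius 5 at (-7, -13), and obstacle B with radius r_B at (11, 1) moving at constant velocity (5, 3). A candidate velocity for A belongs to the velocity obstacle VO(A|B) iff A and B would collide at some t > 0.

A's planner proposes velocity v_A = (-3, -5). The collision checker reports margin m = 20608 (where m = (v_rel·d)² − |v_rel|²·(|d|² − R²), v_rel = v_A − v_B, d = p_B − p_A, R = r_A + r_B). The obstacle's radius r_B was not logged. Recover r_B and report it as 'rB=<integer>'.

m = 20608
d = (18, 14);  v_rel = (-8, -8),  |v_rel|² = 128
v_rel×d = (-8)·(14) − (-8)·(18) = 32
since m = R²·128 − 32²:  R² = (1024 + 20608) / 128 = 169
R = √169 = 13  ⇒  r_B = 13 − 5 = 8

rB=8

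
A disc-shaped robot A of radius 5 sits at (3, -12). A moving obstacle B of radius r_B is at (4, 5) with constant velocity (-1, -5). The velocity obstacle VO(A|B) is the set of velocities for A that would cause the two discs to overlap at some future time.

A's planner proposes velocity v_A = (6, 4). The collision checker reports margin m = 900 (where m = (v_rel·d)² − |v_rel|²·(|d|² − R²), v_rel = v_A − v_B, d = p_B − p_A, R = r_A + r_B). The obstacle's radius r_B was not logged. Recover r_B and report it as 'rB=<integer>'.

m = 900
d = (1, 17);  v_rel = (7, 9),  |v_rel|² = 130
v_rel×d = (7)·(17) − (9)·(1) = 110
since m = R²·130 − 110²:  R² = (12100 + 900) / 130 = 100
R = √100 = 10  ⇒  r_B = 10 − 5 = 5

rB=5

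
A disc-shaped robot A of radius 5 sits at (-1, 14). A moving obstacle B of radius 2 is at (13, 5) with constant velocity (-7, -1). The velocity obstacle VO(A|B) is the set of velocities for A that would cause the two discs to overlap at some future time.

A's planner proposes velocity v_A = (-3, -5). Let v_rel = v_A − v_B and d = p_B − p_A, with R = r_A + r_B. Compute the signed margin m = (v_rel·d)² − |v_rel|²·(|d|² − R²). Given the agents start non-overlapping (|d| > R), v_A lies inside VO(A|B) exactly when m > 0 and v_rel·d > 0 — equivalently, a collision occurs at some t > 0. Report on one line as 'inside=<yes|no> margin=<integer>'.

d = (14, -9),  |d|² = 277;  R = 5+2 = 7,  c = 277−7² = 228
v_rel = (4, -4),  |v_rel|² = 32;  v_rel·d = (4)·(14) + (-4)·(-9) = 92
32·t² − 184·t + 228 = 0  ⇒  m = 92² − 32·228 = 1168
m = 1168 > 0,  v_rel·d = 92 > 0  ⇒  inside

inside=yes margin=1168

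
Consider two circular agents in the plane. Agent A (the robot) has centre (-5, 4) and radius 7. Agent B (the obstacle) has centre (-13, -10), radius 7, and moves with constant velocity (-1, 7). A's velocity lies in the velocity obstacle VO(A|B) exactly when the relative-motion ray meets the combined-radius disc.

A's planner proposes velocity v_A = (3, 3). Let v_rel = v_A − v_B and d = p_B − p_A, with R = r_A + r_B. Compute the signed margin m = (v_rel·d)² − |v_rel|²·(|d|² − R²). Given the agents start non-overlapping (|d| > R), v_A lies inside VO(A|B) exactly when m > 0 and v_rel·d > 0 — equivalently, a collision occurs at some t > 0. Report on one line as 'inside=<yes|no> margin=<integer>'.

d = (-8, -14),  |d|² = 260;  R = 7+7 = 14,  c = 260−14² = 64
v_rel = (4, -4),  |v_rel|² = 32;  v_rel·d = (4)·(-8) + (-4)·(-14) = 24
32·t² − 48·t + 64 = 0  ⇒  m = 24² − 32·64 = -1472
m = -1472 < 0,  v_rel·d = 24 > 0  ⇒  outside

inside=no margin=-1472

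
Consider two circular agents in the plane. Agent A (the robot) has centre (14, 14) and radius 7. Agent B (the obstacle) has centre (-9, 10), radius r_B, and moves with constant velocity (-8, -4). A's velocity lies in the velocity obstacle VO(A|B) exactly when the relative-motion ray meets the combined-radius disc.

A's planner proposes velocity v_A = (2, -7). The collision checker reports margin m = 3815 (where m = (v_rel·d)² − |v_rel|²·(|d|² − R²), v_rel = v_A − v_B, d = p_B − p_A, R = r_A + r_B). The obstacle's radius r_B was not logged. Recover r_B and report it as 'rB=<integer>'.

m = 3815
d = (-23, -4);  v_rel = (10, -3),  |v_rel|² = 109
v_rel×d = (10)·(-4) − (-3)·(-23) = -109
since m = R²·109 − (-109)²:  R² = (11881 + 3815) / 109 = 144
R = √144 = 12  ⇒  r_B = 12 − 7 = 5

rB=5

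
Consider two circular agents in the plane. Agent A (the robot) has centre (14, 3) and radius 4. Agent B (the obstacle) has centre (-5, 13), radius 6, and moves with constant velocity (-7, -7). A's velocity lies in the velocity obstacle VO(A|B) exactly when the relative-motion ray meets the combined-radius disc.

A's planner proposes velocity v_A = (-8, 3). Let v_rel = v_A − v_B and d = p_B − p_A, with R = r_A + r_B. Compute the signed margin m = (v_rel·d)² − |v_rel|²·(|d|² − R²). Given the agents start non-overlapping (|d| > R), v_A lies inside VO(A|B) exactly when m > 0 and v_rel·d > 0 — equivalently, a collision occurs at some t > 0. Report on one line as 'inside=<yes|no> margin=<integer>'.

d = (-19, 10),  |d|² = 461;  R = 4+6 = 10,  c = 461−10² = 361
v_rel = (-1, 10),  |v_rel|² = 101;  v_rel·d = (-1)·(-19) + (10)·(10) = 119
101·t² − 238·t + 361 = 0  ⇒  m = 119² − 101·361 = -22300
m = -22300 < 0,  v_rel·d = 119 > 0  ⇒  outside

inside=no margin=-22300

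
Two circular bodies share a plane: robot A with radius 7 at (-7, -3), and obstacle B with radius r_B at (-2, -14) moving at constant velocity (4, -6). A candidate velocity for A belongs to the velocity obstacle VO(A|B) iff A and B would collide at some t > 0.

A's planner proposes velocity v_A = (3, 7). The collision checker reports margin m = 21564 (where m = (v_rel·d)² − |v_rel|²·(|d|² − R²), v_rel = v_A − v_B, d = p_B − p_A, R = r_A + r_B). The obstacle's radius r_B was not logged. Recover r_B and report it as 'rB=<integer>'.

m = 21564
d = (5, -11);  v_rel = (-1, 13),  |v_rel|² = 170
v_rel×d = (-1)·(-11) − (13)·(5) = -54
since m = R²·170 − (-54)²:  R² = (2916 + 21564) / 170 = 144
R = √144 = 12  ⇒  r_B = 12 − 7 = 5

rB=5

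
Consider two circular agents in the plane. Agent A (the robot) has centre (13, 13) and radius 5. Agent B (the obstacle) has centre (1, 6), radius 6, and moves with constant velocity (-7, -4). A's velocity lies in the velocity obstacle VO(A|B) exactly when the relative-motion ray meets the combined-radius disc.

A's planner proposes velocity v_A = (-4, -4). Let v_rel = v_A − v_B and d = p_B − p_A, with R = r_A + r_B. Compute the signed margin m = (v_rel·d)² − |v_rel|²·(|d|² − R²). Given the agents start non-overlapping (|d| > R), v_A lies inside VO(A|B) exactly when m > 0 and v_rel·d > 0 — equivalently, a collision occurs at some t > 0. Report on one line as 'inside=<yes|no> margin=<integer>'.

d = (-12, -7),  |d|² = 193;  R = 5+6 = 11,  c = 193−11² = 72
v_rel = (3, 0),  |v_rel|² = 9;  v_rel·d = (3)·(-12) + (0)·(-7) = -36
9·t² + 72·t + 72 = 0  ⇒  m = (-36)² − 9·72 = 648
m = 648 > 0,  v_rel·d = -36 < 0  ⇒  outside

inside=no margin=648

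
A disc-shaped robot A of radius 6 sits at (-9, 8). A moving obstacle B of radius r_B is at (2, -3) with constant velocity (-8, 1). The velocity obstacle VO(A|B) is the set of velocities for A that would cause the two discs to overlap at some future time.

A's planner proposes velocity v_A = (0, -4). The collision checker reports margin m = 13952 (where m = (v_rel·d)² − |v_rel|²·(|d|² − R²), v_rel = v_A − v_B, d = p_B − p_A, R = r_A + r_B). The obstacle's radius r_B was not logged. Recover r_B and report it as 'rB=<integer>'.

m = 13952
d = (11, -11);  v_rel = (8, -5),  |v_rel|² = 89
v_rel×d = (8)·(-11) − (-5)·(11) = -33
since m = R²·89 − (-33)²:  R² = (1089 + 13952) / 89 = 169
R = √169 = 13  ⇒  r_B = 13 − 6 = 7

rB=7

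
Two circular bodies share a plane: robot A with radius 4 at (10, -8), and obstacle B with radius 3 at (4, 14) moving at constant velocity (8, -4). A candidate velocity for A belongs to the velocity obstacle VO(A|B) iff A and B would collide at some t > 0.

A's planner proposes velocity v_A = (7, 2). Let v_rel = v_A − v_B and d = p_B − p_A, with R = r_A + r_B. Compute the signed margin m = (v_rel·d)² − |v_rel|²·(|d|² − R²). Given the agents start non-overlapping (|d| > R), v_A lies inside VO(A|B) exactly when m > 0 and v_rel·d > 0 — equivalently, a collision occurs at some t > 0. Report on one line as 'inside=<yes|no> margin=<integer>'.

d = (-6, 22),  |d|² = 520;  R = 4+3 = 7,  c = 520−7² = 471
v_rel = (-1, 6),  |v_rel|² = 37;  v_rel·d = (-1)·(-6) + (6)·(22) = 138
37·t² − 276·t + 471 = 0  ⇒  m = 138² − 37·471 = 1617
m = 1617 > 0,  v_rel·d = 138 > 0  ⇒  inside

inside=yes margin=1617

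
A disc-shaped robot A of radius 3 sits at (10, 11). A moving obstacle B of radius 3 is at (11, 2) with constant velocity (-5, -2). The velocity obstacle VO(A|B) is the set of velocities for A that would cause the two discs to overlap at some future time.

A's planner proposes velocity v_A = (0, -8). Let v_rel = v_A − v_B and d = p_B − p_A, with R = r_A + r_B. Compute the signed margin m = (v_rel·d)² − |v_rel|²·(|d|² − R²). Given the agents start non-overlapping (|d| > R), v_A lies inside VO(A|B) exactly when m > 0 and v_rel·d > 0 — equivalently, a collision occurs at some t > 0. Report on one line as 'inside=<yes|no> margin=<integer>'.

d = (1, -9),  |d|² = 82;  R = 3+3 = 6,  c = 82−6² = 46
v_rel = (5, -6),  |v_rel|² = 61;  v_rel·d = (5)·(1) + (-6)·(-9) = 59
61·t² − 118·t + 46 = 0  ⇒  m = 59² − 61·46 = 675
m = 675 > 0,  v_rel·d = 59 > 0  ⇒  inside

inside=yes margin=675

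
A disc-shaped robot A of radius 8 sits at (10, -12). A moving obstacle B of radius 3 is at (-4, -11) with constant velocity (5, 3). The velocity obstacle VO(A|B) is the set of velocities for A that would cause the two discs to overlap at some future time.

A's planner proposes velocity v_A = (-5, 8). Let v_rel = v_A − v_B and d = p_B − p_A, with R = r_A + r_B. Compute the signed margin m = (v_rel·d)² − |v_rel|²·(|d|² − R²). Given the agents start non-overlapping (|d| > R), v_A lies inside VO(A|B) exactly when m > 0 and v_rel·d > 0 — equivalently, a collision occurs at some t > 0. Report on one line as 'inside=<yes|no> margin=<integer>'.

d = (-14, 1),  |d|² = 197;  R = 8+3 = 11,  c = 197−11² = 76
v_rel = (-10, 5),  |v_rel|² = 125;  v_rel·d = (-10)·(-14) + (5)·(1) = 145
125·t² − 290·t + 76 = 0  ⇒  m = 145² − 125·76 = 11525
m = 11525 > 0,  v_rel·d = 145 > 0  ⇒  inside

inside=yes margin=11525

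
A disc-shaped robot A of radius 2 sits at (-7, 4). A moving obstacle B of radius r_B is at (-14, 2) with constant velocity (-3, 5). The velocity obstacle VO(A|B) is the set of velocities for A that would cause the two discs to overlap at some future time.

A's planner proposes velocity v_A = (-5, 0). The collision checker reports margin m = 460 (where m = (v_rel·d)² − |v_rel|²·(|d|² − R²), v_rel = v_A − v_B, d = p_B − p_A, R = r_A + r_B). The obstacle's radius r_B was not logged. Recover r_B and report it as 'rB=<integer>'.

m = 460
d = (-7, -2);  v_rel = (-2, -5),  |v_rel|² = 29
v_rel×d = (-2)·(-2) − (-5)·(-7) = -31
since m = R²·29 − (-31)²:  R² = (961 + 460) / 29 = 49
R = √49 = 7  ⇒  r_B = 7 − 2 = 5

rB=5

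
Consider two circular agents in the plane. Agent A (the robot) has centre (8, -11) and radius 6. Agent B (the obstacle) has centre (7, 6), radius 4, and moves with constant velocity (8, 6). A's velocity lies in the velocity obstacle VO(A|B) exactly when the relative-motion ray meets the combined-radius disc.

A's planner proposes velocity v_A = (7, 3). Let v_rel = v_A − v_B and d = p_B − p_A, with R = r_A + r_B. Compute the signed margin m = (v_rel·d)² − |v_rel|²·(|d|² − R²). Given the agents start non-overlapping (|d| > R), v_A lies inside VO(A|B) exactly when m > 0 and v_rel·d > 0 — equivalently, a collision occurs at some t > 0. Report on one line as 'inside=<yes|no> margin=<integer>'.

d = (-1, 17),  |d|² = 290;  R = 6+4 = 10,  c = 290−10² = 190
v_rel = (-1, -3),  |v_rel|² = 10;  v_rel·d = (-1)·(-1) + (-3)·(17) = -50
10·t² + 100·t + 190 = 0  ⇒  m = (-50)² − 10·190 = 600
m = 600 > 0,  v_rel·d = -50 < 0  ⇒  outside

inside=no margin=600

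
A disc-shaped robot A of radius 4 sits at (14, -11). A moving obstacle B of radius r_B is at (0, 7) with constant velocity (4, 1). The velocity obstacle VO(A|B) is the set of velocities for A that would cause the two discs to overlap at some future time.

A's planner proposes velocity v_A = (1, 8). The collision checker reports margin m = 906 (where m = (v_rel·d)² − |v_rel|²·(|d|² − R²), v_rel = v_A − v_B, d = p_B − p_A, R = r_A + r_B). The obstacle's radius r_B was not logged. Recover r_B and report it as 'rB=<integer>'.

m = 906
d = (-14, 18);  v_rel = (-3, 7),  |v_rel|² = 58
v_rel×d = (-3)·(18) − (7)·(-14) = 44
since m = R²·58 − 44²:  R² = (1936 + 906) / 58 = 49
R = √49 = 7  ⇒  r_B = 7 − 4 = 3

rB=3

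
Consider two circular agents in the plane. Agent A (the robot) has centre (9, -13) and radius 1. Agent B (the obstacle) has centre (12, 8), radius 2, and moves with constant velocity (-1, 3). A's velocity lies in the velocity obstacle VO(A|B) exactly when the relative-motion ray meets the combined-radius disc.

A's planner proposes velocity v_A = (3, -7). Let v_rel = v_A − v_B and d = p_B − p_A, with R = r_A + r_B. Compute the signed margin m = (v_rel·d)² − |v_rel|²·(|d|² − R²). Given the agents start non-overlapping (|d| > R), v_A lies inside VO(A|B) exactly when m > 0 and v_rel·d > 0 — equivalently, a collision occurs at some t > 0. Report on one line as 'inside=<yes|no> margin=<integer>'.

d = (3, 21),  |d|² = 450;  R = 1+2 = 3,  c = 450−3² = 441
v_rel = (4, -10),  |v_rel|² = 116;  v_rel·d = (4)·(3) + (-10)·(21) = -198
116·t² + 396·t + 441 = 0  ⇒  m = (-198)² − 116·441 = -11952
m = -11952 < 0,  v_rel·d = -198 < 0  ⇒  outside

inside=no margin=-11952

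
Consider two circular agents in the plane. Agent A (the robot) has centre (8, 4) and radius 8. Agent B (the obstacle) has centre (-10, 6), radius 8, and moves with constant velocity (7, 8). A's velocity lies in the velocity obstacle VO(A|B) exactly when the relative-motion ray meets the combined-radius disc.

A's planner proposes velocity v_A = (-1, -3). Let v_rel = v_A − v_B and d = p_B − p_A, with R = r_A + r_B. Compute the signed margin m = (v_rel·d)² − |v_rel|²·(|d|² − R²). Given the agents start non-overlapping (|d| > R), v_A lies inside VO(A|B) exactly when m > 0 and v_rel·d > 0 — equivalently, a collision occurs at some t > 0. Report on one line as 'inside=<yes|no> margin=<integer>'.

d = (-18, 2),  |d|² = 328;  R = 8+8 = 16,  c = 328−16² = 72
v_rel = (-8, -11),  |v_rel|² = 185;  v_rel·d = (-8)·(-18) + (-11)·(2) = 122
185·t² − 244·t + 72 = 0  ⇒  m = 122² − 185·72 = 1564
m = 1564 > 0,  v_rel·d = 122 > 0  ⇒  inside

inside=yes margin=1564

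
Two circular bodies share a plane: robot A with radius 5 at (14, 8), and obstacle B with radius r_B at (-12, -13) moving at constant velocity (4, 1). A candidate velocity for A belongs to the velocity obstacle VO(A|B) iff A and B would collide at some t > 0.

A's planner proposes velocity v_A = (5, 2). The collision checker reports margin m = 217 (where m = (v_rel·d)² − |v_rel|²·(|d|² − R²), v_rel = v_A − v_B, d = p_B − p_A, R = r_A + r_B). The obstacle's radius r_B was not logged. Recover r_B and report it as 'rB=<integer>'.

m = 217
d = (-26, -21);  v_rel = (1, 1),  |v_rel|² = 2
v_rel×d = (1)·(-21) − (1)·(-26) = 5
since m = R²·2 − 5²:  R² = (25 + 217) / 2 = 121
R = √121 = 11  ⇒  r_B = 11 − 5 = 6

rB=6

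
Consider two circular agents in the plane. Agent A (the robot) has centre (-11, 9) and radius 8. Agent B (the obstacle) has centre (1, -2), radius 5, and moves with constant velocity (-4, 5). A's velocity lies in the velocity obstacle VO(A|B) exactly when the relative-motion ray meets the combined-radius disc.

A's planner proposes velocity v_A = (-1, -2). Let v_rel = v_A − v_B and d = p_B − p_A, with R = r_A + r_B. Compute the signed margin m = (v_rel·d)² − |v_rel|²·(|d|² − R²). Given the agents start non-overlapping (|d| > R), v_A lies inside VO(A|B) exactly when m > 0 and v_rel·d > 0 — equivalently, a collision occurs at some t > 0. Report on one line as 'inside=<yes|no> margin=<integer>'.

d = (12, -11),  |d|² = 265;  R = 8+5 = 13,  c = 265−13² = 96
v_rel = (3, -7),  |v_rel|² = 58;  v_rel·d = (3)·(12) + (-7)·(-11) = 113
58·t² − 226·t + 96 = 0  ⇒  m = 113² − 58·96 = 7201
m = 7201 > 0,  v_rel·d = 113 > 0  ⇒  inside

inside=yes margin=7201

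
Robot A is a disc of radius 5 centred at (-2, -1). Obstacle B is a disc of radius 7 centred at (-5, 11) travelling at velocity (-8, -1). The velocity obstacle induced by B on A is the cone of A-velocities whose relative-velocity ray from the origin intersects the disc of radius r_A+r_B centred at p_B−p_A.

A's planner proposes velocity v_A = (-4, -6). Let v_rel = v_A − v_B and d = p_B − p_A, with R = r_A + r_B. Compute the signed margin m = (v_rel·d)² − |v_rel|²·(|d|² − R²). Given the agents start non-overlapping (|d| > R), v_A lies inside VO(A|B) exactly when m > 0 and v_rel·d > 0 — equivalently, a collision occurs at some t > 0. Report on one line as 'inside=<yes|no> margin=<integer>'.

d = (-3, 12),  |d|² = 153;  R = 5+7 = 12,  c = 153−12² = 9
v_rel = (4, -5),  |v_rel|² = 41;  v_rel·d = (4)·(-3) + (-5)·(12) = -72
41·t² + 144·t + 9 = 0  ⇒  m = (-72)² − 41·9 = 4815
m = 4815 > 0,  v_rel·d = -72 < 0  ⇒  outside

inside=no margin=4815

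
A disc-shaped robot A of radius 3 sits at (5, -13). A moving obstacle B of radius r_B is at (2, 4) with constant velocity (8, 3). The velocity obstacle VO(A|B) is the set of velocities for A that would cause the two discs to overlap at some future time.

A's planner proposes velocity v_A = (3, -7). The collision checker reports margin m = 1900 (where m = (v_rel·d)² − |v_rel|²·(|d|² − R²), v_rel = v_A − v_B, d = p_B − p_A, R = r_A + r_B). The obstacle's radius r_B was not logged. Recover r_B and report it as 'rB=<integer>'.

m = 1900
d = (-3, 17);  v_rel = (-5, -10),  |v_rel|² = 125
v_rel×d = (-5)·(17) − (-10)·(-3) = -115
since m = R²·125 − (-115)²:  R² = (13225 + 1900) / 125 = 121
R = √121 = 11  ⇒  r_B = 11 − 3 = 8

rB=8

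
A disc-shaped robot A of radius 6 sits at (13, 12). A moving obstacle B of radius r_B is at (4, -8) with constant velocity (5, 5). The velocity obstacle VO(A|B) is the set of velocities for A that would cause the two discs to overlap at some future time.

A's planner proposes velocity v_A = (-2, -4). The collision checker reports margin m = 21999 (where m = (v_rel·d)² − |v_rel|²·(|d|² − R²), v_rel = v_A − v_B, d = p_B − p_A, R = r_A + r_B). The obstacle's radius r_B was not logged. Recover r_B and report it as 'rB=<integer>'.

m = 21999
d = (-9, -20);  v_rel = (-7, -9),  |v_rel|² = 130
v_rel×d = (-7)·(-20) − (-9)·(-9) = 59
since m = R²·130 − 59²:  R² = (3481 + 21999) / 130 = 196
R = √196 = 14  ⇒  r_B = 14 − 6 = 8

rB=8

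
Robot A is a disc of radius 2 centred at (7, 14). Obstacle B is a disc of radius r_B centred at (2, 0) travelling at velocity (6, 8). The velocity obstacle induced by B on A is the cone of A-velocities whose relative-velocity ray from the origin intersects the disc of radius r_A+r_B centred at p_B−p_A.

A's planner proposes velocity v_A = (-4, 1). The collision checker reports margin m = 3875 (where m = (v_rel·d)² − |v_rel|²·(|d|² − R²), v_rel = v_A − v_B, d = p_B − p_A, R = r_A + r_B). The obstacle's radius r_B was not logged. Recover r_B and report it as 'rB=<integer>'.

m = 3875
d = (-5, -14);  v_rel = (-10, -7),  |v_rel|² = 149
v_rel×d = (-10)·(-14) − (-7)·(-5) = 105
since m = R²·149 − 105²:  R² = (11025 + 3875) / 149 = 100
R = √100 = 10  ⇒  r_B = 10 − 2 = 8

rB=8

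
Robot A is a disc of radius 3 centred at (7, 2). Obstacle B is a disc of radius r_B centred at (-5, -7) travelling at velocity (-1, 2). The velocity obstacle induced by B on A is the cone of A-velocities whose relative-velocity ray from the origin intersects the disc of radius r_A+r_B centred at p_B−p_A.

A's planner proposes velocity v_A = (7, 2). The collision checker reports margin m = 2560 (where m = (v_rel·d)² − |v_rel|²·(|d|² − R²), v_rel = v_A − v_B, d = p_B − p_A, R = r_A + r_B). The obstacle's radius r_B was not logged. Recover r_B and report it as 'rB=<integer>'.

m = 2560
d = (-12, -9);  v_rel = (8, 0),  |v_rel|² = 64
v_rel×d = (8)·(-9) − (0)·(-12) = -72
since m = R²·64 − (-72)²:  R² = (5184 + 2560) / 64 = 121
R = √121 = 11  ⇒  r_B = 11 − 3 = 8

rB=8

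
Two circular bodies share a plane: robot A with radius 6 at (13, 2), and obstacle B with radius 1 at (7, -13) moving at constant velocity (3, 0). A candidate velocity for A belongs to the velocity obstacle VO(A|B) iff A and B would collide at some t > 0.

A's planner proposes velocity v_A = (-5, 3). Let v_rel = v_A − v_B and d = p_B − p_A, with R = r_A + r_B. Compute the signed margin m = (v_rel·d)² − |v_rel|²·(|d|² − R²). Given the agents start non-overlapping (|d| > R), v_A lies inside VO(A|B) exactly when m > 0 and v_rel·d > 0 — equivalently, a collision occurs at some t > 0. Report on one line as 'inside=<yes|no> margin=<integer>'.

d = (-6, -15),  |d|² = 261;  R = 6+1 = 7,  c = 261−7² = 212
v_rel = (-8, 3),  |v_rel|² = 73;  v_rel·d = (-8)·(-6) + (3)·(-15) = 3
73·t² − 6·t + 212 = 0  ⇒  m = 3² − 73·212 = -15467
m = -15467 < 0,  v_rel·d = 3 > 0  ⇒  outside

inside=no margin=-15467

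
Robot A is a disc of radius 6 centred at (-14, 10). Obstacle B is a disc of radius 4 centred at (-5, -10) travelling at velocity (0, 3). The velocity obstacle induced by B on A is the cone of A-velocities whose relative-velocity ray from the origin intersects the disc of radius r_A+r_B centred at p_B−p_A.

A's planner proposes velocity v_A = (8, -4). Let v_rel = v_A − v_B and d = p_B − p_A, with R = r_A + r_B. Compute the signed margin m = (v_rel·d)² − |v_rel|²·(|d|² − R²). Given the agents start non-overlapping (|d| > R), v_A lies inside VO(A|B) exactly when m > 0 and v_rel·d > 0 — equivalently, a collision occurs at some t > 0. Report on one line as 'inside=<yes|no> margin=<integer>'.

d = (9, -20),  |d|² = 481;  R = 6+4 = 10,  c = 481−10² = 381
v_rel = (8, -7),  |v_rel|² = 113;  v_rel·d = (8)·(9) + (-7)·(-20) = 212
113·t² − 424·t + 381 = 0  ⇒  m = 212² − 113·381 = 1891
m = 1891 > 0,  v_rel·d = 212 > 0  ⇒  inside

inside=yes margin=1891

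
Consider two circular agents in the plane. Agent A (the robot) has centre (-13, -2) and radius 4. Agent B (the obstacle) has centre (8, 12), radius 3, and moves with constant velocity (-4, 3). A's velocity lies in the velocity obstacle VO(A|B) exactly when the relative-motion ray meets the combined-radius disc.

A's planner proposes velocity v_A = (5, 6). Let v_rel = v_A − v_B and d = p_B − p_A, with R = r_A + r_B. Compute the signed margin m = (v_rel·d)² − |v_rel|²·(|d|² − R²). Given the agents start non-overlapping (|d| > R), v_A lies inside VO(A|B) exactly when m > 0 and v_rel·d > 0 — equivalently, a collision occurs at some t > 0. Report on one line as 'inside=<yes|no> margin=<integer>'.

d = (21, 14),  |d|² = 637;  R = 4+3 = 7,  c = 637−7² = 588
v_rel = (9, 3),  |v_rel|² = 90;  v_rel·d = (9)·(21) + (3)·(14) = 231
90·t² − 462·t + 588 = 0  ⇒  m = 231² − 90·588 = 441
m = 441 > 0,  v_rel·d = 231 > 0  ⇒  inside

inside=yes margin=441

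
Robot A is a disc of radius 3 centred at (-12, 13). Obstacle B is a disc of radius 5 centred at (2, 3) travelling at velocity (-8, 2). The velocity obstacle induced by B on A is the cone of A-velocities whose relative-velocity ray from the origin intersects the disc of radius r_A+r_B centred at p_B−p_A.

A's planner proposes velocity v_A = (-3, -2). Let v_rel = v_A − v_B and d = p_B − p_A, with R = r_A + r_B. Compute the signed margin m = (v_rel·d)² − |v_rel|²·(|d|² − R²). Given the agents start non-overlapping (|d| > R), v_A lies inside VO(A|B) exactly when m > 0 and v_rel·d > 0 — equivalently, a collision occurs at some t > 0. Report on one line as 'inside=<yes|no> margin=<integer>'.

d = (14, -10),  |d|² = 296;  R = 3+5 = 8,  c = 296−8² = 232
v_rel = (5, -4),  |v_rel|² = 41;  v_rel·d = (5)·(14) + (-4)·(-10) = 110
41·t² − 220·t + 232 = 0  ⇒  m = 110² − 41·232 = 2588
m = 2588 > 0,  v_rel·d = 110 > 0  ⇒  inside

inside=yes margin=2588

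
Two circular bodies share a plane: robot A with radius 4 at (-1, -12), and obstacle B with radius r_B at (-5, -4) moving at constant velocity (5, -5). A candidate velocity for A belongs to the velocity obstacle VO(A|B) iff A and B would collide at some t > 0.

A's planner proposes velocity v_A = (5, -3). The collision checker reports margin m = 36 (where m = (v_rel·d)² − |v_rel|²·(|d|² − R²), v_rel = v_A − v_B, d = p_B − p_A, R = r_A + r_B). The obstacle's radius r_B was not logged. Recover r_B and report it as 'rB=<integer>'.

m = 36
d = (-4, 8);  v_rel = (0, 2),  |v_rel|² = 4
v_rel×d = (0)·(8) − (2)·(-4) = 8
since m = R²·4 − 8²:  R² = (64 + 36) / 4 = 25
R = √25 = 5  ⇒  r_B = 5 − 4 = 1

rB=1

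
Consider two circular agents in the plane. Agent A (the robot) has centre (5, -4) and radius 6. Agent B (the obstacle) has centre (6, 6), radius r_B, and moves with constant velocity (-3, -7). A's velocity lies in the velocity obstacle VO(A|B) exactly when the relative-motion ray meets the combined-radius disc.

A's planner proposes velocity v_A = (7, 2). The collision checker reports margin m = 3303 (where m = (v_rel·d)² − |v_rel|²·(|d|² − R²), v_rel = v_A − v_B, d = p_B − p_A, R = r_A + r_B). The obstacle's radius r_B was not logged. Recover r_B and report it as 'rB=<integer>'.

m = 3303
d = (1, 10);  v_rel = (10, 9),  |v_rel|² = 181
v_rel×d = (10)·(10) − (9)·(1) = 91
since m = R²·181 − 91²:  R² = (8281 + 3303) / 181 = 64
R = √64 = 8  ⇒  r_B = 8 − 6 = 2

rB=2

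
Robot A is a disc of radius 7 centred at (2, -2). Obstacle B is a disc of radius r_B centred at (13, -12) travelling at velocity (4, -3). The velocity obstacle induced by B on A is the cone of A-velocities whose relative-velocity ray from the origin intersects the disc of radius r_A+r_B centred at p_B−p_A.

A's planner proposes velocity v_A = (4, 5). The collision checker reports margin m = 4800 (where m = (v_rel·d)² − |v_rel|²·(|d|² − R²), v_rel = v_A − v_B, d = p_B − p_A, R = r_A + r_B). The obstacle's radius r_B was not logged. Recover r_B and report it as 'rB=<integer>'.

m = 4800
d = (11, -10);  v_rel = (0, 8),  |v_rel|² = 64
v_rel×d = (0)·(-10) − (8)·(11) = -88
since m = R²·64 − (-88)²:  R² = (7744 + 4800) / 64 = 196
R = √196 = 14  ⇒  r_B = 14 − 7 = 7

rB=7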